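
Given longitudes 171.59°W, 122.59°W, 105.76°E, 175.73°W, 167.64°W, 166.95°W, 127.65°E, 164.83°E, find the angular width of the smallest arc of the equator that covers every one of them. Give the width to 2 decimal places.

Sort the longitudes: -175.73°, -171.59°, -167.64°, -166.95°, -122.59°, +105.76°, +127.65°, +164.83°.
Eastward gaps between consecutive values (wrapping around): 4.14°, 3.95°, 0.69°, 44.36°, 228.35°, 21.89°, 37.18°, 19.44°.
Largest gap = 228.35° ⇒ minimal covering band is its complement: 360° − 228.35° = 131.65°.
Band runs from +105.76° eastward to -122.59°, crossing the antimeridian.

131.65°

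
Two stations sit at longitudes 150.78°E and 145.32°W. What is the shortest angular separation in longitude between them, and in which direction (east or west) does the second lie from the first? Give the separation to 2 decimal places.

Raw difference: -145.32 − 150.78 = -296.1°.
Normalise into (−180°, 180°]: -296.1° + 360° = 63.9°.
Positive ⇒ the second point lies to the east; separation 63.90°.

63.90° east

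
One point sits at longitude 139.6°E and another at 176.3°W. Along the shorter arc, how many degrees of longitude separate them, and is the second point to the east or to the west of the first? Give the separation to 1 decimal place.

Raw difference: -176.3 − 139.6 = -315.9°.
Normalise into (−180°, 180°]: -315.9° + 360° = 44.1°.
Positive ⇒ the second point lies to the east; separation 44.1°.

44.1° east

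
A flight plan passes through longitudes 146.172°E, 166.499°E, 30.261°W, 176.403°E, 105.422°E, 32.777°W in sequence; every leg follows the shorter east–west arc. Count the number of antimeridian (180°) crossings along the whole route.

2

Leg 1: +146.172° → +166.499°, shortest Δλ = 20.327° (east) — does not cross 180°.
Leg 2: +166.499° → -30.261°, shortest Δλ = 163.24° (east) — crosses 180°.
Leg 3: -30.261° → +176.403°, shortest Δλ = -153.336° (west) — crosses 180°.
Leg 4: +176.403° → +105.422°, shortest Δλ = -70.981° (west) — does not cross 180°.
Leg 5: +105.422° → -32.777°, shortest Δλ = -138.199° (west) — does not cross 180°.
Total crossings: 2.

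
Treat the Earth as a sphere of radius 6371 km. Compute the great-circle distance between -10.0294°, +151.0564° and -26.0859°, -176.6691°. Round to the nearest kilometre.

Δλ = -176.6691 − 151.0564 = -327.7255°; wrapped into (−180°, 180°]: 32.2745°.
Δφ = -26.0859 − -10.0294 = -16.0565°.
a = sin²(Δφ/2) + cos φ₁ · cos φ₂ · sin²(Δλ/2) = 0.087826.
c = 2·atan2(√a, √(1−a)) = 0.60175 rad → d = 6371·c ≈ 3833.73 km.

3834 km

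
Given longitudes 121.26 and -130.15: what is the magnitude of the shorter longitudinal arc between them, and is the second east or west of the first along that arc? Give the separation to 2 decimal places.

108.59° east

Raw difference: -130.15 − 121.26 = -251.41°.
Normalise into (−180°, 180°]: -251.41° + 360° = 108.59°.
Positive ⇒ the second point lies to the east; separation 108.59°.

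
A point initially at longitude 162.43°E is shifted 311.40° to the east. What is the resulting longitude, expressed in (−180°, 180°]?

113.83°E

Start at +162.43°; shift +311.40° → +473.83°.
+473.83° lies outside (−180°, 180°]; subtract 360° → +113.83°.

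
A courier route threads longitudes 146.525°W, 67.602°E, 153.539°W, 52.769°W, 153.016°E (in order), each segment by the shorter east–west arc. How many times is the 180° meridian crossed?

Leg 1: -146.525° → +67.602°, shortest Δλ = -145.873° (west) — crosses 180°.
Leg 2: +67.602° → -153.539°, shortest Δλ = 138.859° (east) — crosses 180°.
Leg 3: -153.539° → -52.769°, shortest Δλ = 100.77° (east) — does not cross 180°.
Leg 4: -52.769° → +153.016°, shortest Δλ = -154.215° (west) — crosses 180°.
Total crossings: 3.

3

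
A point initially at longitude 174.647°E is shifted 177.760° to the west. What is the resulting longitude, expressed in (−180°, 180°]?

3.113°W

Start at +174.647°; shift −177.760° → -3.113°.
-3.113° already lies in (−180°, 180°].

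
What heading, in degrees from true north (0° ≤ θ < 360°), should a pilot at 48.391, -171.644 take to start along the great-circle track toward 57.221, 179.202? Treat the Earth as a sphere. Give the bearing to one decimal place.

Δλ = 179.202 − -171.644 = 350.846°; wrapped into (−180°, 180°]: -9.154°.
θ = atan2( sin Δλ · cos φ₂ , cos φ₁ · sin φ₂ − sin φ₁ · cos φ₂ · cos Δλ )
  = atan2(-0.08613, 0.15866) = -28.496° → normalised to [0°, 360°): 331.504°.

331.5°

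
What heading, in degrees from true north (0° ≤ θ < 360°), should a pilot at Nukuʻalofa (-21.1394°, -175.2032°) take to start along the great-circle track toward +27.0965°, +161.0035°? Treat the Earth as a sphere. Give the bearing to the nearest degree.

Δλ = 161.0035 − -175.2032 = 336.2067°; wrapped into (−180°, 180°]: -23.7933°.
θ = atan2( sin Δλ · cos φ₂ , cos φ₁ · sin φ₂ − sin φ₁ · cos φ₂ · cos Δλ )
  = atan2(-0.35916, 0.71861) = -26.556° → normalised to [0°, 360°): 333.444°.

333°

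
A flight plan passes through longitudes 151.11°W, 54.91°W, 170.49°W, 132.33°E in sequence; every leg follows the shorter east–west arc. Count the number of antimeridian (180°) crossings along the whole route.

Leg 1: -151.11° → -54.91°, shortest Δλ = 96.2° (east) — does not cross 180°.
Leg 2: -54.91° → -170.49°, shortest Δλ = -115.58° (west) — does not cross 180°.
Leg 3: -170.49° → +132.33°, shortest Δλ = -57.18° (west) — crosses 180°.
Total crossings: 1.

1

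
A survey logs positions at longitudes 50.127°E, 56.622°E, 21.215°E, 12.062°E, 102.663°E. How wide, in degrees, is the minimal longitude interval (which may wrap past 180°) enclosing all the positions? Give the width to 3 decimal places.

Sort the longitudes: +12.062°, +21.215°, +50.127°, +56.622°, +102.663°.
Eastward gaps between consecutive values (wrapping around): 9.153°, 28.912°, 6.495°, 46.041°, 269.399°.
Largest gap = 269.399° ⇒ minimal covering band is its complement: 360° − 269.399° = 90.601°.
Band runs from +12.062° eastward to +102.663°.

90.601°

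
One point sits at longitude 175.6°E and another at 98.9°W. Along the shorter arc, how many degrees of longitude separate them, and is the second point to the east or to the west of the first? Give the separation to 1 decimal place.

Raw difference: -98.9 − 175.6 = -274.5°.
Normalise into (−180°, 180°]: -274.5° + 360° = 85.5°.
Positive ⇒ the second point lies to the east; separation 85.5°.

85.5° east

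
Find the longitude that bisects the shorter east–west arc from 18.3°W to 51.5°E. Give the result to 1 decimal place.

Signed shortest Δλ from -18.3° to +51.5° is +69.8°.
Midpoint longitude = -18.3° + (+69.8°)/2 = -18.3° + 34.9° = +16.6°.

16.6°E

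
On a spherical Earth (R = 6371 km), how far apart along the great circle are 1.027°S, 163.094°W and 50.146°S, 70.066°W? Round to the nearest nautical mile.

5473 nmi

Δλ = -70.066 − -163.094 = 93.028°.
Δφ = -50.146 − -1.027 = -49.119°.
a = sin²(Δφ/2) + cos φ₁ · cos φ₂ · sin²(Δλ/2) = 0.510043.
c = 2·atan2(√a, √(1−a)) = 1.59088 rad → d = 6371·c ≈ 10135.52 km ≈ 5472.74 nmi.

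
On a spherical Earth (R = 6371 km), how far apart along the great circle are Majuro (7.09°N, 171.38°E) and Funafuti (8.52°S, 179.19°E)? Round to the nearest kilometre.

1940 km

Δλ = 179.19 − 171.38 = 7.81°.
Δφ = -8.52 − 7.09 = -15.61°.
a = sin²(Δφ/2) + cos φ₁ · cos φ₂ · sin²(Δλ/2) = 0.022994.
c = 2·atan2(√a, √(1−a)) = 0.30445 rad → d = 6371·c ≈ 1939.64 km.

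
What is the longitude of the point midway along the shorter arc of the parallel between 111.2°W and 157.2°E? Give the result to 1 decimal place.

Signed shortest Δλ from -111.2° to +157.2° is -91.6°.
Midpoint longitude = -111.2° + (-91.6°)/2 = -111.2° − 45.8° = -157.0°.
(The naïve average (-111.2 + +157.2)/2 = 23.0° is on the wrong side of the globe.)

157.0°W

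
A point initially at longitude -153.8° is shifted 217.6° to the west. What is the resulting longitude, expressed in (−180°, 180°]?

Start at -153.8°; shift −217.6° → -371.4°.
-371.4° lies outside (−180°, 180°]; add 360° → -11.4°.

-11.4°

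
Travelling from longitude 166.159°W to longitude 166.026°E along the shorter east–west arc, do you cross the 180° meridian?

Yes

Naïve |166.026 − -166.159| = 332.185° > 180°, so the shorter arc goes the other way round — across 180°.
Signed shortest Δλ = ((166.026 − -166.159 + 180) mod 360) − 180 = -27.815°.
Going west by 27.815° from -166.159° passes through 180° before reaching +166.026°.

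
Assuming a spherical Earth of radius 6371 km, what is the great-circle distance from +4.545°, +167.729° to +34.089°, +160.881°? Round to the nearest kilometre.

3360 km

Δλ = 160.881 − 167.729 = -6.848°.
Δφ = 34.089 − 4.545 = 29.544°.
a = sin²(Δφ/2) + cos φ₁ · cos φ₂ · sin²(Δλ/2) = 0.067956.
c = 2·atan2(√a, √(1−a)) = 0.52746 rad → d = 6371·c ≈ 3360.46 km.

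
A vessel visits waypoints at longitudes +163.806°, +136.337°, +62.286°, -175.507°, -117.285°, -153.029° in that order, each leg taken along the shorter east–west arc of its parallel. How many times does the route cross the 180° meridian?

Leg 1: +163.806° → +136.337°, shortest Δλ = -27.469° (west) — does not cross 180°.
Leg 2: +136.337° → +62.286°, shortest Δλ = -74.051° (west) — does not cross 180°.
Leg 3: +62.286° → -175.507°, shortest Δλ = 122.207° (east) — crosses 180°.
Leg 4: -175.507° → -117.285°, shortest Δλ = 58.222° (east) — does not cross 180°.
Leg 5: -117.285° → -153.029°, shortest Δλ = -35.744° (west) — does not cross 180°.
Total crossings: 1.

1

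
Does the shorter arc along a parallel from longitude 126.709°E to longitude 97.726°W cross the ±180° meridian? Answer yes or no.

Yes

Naïve |-97.726 − 126.709| = 224.435° > 180°, so the shorter arc goes the other way round — across 180°.
Signed shortest Δλ = ((-97.726 − 126.709 + 180) mod 360) − 180 = 135.565°.
Going east by 135.565° from +126.709° passes through 180° before reaching -97.726°.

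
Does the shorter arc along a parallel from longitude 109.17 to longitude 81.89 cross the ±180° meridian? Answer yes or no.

No

Signed shortest Δλ = ((81.89 − 109.17 + 180) mod 360) − 180 = -27.28°.
Going west by 27.28° from +109.17° reaches +81.89° without touching 180°.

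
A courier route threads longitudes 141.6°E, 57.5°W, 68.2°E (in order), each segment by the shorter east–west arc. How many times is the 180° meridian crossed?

1

Leg 1: +141.6° → -57.5°, shortest Δλ = 160.9° (east) — crosses 180°.
Leg 2: -57.5° → +68.2°, shortest Δλ = 125.7° (east) — does not cross 180°.
Total crossings: 1.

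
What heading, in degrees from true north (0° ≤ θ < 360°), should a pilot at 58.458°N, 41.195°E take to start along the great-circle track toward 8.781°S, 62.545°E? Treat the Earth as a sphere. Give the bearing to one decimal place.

Δλ = 62.545 − 41.195 = 21.350°.
θ = atan2( sin Δλ · cos φ₂ , cos φ₁ · sin φ₂ − sin φ₁ · cos φ₂ · cos Δλ )
  = atan2(0.35980, -0.86433) = 157.399° → normalised to [0°, 360°): 157.399°.

157.4°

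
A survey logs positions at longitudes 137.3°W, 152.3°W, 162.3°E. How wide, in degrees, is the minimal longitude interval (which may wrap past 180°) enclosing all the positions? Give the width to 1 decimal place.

60.4°

Sort the longitudes: -152.3°, -137.3°, +162.3°.
Eastward gaps between consecutive values (wrapping around): 15.0°, 299.6°, 45.4°.
Largest gap = 299.6° ⇒ minimal covering band is its complement: 360° − 299.6° = 60.4°.
Band runs from +162.3° eastward to -137.3°, crossing the antimeridian.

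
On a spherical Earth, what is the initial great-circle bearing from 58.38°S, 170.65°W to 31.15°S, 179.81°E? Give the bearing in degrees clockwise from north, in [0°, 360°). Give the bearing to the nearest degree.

Δλ = 179.81 − -170.65 = 350.46°; wrapped into (−180°, 180°]: -9.54°.
θ = atan2( sin Δλ · cos φ₂ , cos φ₁ · sin φ₂ − sin φ₁ · cos φ₂ · cos Δλ )
  = atan2(-0.14184, 0.44748) = -17.587° → normalised to [0°, 360°): 342.413°.

342°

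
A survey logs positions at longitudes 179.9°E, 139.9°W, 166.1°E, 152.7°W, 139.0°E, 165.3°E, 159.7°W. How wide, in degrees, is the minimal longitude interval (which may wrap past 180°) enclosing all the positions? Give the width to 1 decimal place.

Sort the longitudes: -159.7°, -152.7°, -139.9°, +139.0°, +165.3°, +166.1°, +179.9°.
Eastward gaps between consecutive values (wrapping around): 7.0°, 12.8°, 278.9°, 26.3°, 0.8°, 13.8°, 20.4°.
Largest gap = 278.9° ⇒ minimal covering band is its complement: 360° − 278.9° = 81.1°.
Band runs from +139.0° eastward to -139.9°, crossing the antimeridian.

81.1°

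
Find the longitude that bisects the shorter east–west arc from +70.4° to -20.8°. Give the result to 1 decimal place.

Signed shortest Δλ from +70.4° to -20.8° is -91.2°.
Midpoint longitude = +70.4° + (-91.2°)/2 = +70.4° − 45.6° = +24.8°.

+24.8°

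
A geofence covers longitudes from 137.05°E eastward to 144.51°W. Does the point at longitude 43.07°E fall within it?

No

Band width going east from +137.05° to -144.51°: ((-144.51 − 137.05) mod 360) = 78.44°.
Offset of +43.07° east of the west edge: ((43.07 − 137.05) mod 360) = 266.02°.
266.02° > 78.44° ⇒ outside.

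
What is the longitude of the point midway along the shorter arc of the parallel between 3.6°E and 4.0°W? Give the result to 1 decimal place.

0.2°W

Signed shortest Δλ from +3.6° to -4.0° is -7.6°.
Midpoint longitude = +3.6° + (-7.6°)/2 = +3.6° − 3.8° = -0.2°.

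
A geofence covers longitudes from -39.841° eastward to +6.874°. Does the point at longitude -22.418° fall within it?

Yes

Band width going east from -39.841° to +6.874°: ((6.874 − -39.841) mod 360) = 46.715°.
Offset of -22.418° east of the west edge: ((-22.418 − -39.841) mod 360) = 17.423°.
17.423° ≤ 46.715° ⇒ inside.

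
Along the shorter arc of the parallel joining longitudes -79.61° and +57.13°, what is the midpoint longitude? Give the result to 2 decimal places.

Signed shortest Δλ from -79.61° to +57.13° is +136.74°.
Midpoint longitude = -79.61° + (+136.74°)/2 = -79.61° + 68.37° = -11.24°.

-11.24°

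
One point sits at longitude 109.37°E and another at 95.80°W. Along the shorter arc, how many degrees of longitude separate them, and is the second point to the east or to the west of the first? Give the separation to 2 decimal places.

154.83° east

Raw difference: -95.80 − 109.37 = -205.17°.
Normalise into (−180°, 180°]: -205.17° + 360° = 154.83°.
Positive ⇒ the second point lies to the east; separation 154.83°.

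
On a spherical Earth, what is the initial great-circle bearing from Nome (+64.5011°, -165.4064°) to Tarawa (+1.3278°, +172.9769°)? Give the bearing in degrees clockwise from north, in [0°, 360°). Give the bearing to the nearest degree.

204°

Δλ = 172.9769 − -165.4064 = 338.3833°; wrapped into (−180°, 180°]: -21.6167°.
θ = atan2( sin Δλ · cos φ₂ , cos φ₁ · sin φ₂ − sin φ₁ · cos φ₂ · cos Δλ )
  = atan2(-0.36830, -0.82891) = -156.044° → normalised to [0°, 360°): 203.956°.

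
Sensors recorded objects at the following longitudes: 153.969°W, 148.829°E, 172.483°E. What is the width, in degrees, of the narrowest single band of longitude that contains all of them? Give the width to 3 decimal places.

Sort the longitudes: -153.969°, +148.829°, +172.483°.
Eastward gaps between consecutive values (wrapping around): 302.798°, 23.654°, 33.548°.
Largest gap = 302.798° ⇒ minimal covering band is its complement: 360° − 302.798° = 57.202°.
Band runs from +148.829° eastward to -153.969°, crossing the antimeridian.

57.202°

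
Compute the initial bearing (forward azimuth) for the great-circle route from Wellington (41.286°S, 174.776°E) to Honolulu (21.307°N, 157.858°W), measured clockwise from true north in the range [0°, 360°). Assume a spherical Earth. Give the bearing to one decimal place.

27.6°

Δλ = -157.858 − 174.776 = -332.634°; wrapped into (−180°, 180°]: 27.366°.
θ = atan2( sin Δλ · cos φ₂ , cos φ₁ · sin φ₂ − sin φ₁ · cos φ₂ · cos Δλ )
  = atan2(0.42825, 0.81897) = 27.606° → normalised to [0°, 360°): 27.606°.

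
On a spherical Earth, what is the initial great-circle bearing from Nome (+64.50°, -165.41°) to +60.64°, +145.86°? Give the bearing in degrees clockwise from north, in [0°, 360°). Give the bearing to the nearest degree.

283°

Δλ = 145.86 − -165.41 = 311.27°; wrapped into (−180°, 180°]: -48.73°.
θ = atan2( sin Δλ · cos φ₂ , cos φ₁ · sin φ₂ − sin φ₁ · cos φ₂ · cos Δλ )
  = atan2(-0.36851, 0.08332) = -77.260° → normalised to [0°, 360°): 282.740°.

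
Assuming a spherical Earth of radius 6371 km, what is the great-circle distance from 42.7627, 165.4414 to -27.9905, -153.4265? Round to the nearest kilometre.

8922 km

Δλ = -153.4265 − 165.4414 = -318.8679°; wrapped into (−180°, 180°]: 41.1321°.
Δφ = -27.9905 − 42.7627 = -70.7532°.
a = sin²(Δφ/2) + cos φ₁ · cos φ₂ · sin²(Δλ/2) = 0.415182.
c = 2·atan2(√a, √(1−a)) = 1.40034 rad → d = 6371·c ≈ 8921.54 km.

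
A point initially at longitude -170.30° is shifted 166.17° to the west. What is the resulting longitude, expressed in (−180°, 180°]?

+23.53°

Start at -170.30°; shift −166.17° → -336.47°.
-336.47° lies outside (−180°, 180°]; add 360° → +23.53°.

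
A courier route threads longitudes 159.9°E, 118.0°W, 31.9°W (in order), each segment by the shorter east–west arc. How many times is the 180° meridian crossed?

1

Leg 1: +159.9° → -118.0°, shortest Δλ = 82.1° (east) — crosses 180°.
Leg 2: -118.0° → -31.9°, shortest Δλ = 86.1° (east) — does not cross 180°.
Total crossings: 1.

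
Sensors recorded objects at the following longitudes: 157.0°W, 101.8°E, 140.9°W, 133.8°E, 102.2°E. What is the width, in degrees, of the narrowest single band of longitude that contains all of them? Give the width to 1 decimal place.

Sort the longitudes: -157.0°, -140.9°, +101.8°, +102.2°, +133.8°.
Eastward gaps between consecutive values (wrapping around): 16.1°, 242.7°, 0.4°, 31.6°, 69.2°.
Largest gap = 242.7° ⇒ minimal covering band is its complement: 360° − 242.7° = 117.3°.
Band runs from +101.8° eastward to -140.9°, crossing the antimeridian.

117.3°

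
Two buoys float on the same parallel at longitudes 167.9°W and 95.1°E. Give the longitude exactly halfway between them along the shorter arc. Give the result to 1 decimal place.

Signed shortest Δλ from -167.9° to +95.1° is -97.0°.
Midpoint longitude = -167.9° + (-97.0°)/2 = -167.9° − 48.5° = -216.4°.
Normalise into (−180°, 180°]: +143.6°.
(The naïve average (-167.9 + +95.1)/2 = -36.4° is on the wrong side of the globe.)

143.6°E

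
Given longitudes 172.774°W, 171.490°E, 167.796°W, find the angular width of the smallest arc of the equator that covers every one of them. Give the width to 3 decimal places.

20.714°

Sort the longitudes: -172.774°, -167.796°, +171.490°.
Eastward gaps between consecutive values (wrapping around): 4.978°, 339.286°, 15.736°.
Largest gap = 339.286° ⇒ minimal covering band is its complement: 360° − 339.286° = 20.714°.
Band runs from +171.490° eastward to -167.796°, crossing the antimeridian.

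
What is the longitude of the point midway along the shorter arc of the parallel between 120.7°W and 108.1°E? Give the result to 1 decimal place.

Signed shortest Δλ from -120.7° to +108.1° is -131.2°.
Midpoint longitude = -120.7° + (-131.2°)/2 = -120.7° − 65.6° = -186.3°.
Normalise into (−180°, 180°]: +173.7°.
(The naïve average (-120.7 + +108.1)/2 = -6.3° is on the wrong side of the globe.)

173.7°E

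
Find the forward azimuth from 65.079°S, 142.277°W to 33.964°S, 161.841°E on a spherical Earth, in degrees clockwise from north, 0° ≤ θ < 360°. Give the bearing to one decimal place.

Δλ = 161.841 − -142.277 = 304.118°; wrapped into (−180°, 180°]: -55.882°.
θ = atan2( sin Δλ · cos φ₂ , cos φ₁ · sin φ₂ − sin φ₁ · cos φ₂ · cos Δλ )
  = atan2(-0.68664, 0.18648) = -74.806° → normalised to [0°, 360°): 285.194°.

285.2°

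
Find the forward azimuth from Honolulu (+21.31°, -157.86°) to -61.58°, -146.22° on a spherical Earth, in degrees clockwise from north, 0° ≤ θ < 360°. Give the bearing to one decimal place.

Δλ = -146.22 − -157.86 = 11.64°.
θ = atan2( sin Δλ · cos φ₂ , cos φ₁ · sin φ₂ − sin φ₁ · cos φ₂ · cos Δλ )
  = atan2(0.09602, -0.98875) = 174.453° → normalised to [0°, 360°): 174.453°.

174.5°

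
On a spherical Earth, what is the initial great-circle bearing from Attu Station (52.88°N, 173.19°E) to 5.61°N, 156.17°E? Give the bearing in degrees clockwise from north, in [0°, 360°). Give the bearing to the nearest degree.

203°

Δλ = 156.17 − 173.19 = -17.02°.
θ = atan2( sin Δλ · cos φ₂ , cos φ₁ · sin φ₂ − sin φ₁ · cos φ₂ · cos Δλ )
  = atan2(-0.29130, -0.69980) = -157.400° → normalised to [0°, 360°): 202.600°.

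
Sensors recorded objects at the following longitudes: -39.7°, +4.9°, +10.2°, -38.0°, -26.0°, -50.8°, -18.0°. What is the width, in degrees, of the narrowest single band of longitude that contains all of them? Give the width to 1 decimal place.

61.0°

Sort the longitudes: -50.8°, -39.7°, -38.0°, -26.0°, -18.0°, +4.9°, +10.2°.
Eastward gaps between consecutive values (wrapping around): 11.1°, 1.7°, 12.0°, 8.0°, 22.9°, 5.3°, 299.0°.
Largest gap = 299.0° ⇒ minimal covering band is its complement: 360° − 299.0° = 61.0°.
Band runs from -50.8° eastward to +10.2°.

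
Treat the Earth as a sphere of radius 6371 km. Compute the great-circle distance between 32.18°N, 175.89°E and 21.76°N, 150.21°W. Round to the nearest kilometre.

Δλ = -150.21 − 175.89 = -326.10°; wrapped into (−180°, 180°]: 33.90°.
Δφ = 21.76 − 32.18 = -10.42°.
a = sin²(Δφ/2) + cos φ₁ · cos φ₂ · sin²(Δλ/2) = 0.075057.
c = 2·atan2(√a, √(1−a)) = 0.55503 rad → d = 6371·c ≈ 3536.08 km.

3536 km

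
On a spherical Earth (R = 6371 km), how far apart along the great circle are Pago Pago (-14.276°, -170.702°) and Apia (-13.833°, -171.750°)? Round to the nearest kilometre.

Δλ = -171.750 − -170.702 = -1.048°.
Δφ = -13.833 − -14.276 = 0.443°.
a = sin²(Δφ/2) + cos φ₁ · cos φ₂ · sin²(Δλ/2) = 0.000094.
c = 2·atan2(√a, √(1−a)) = 0.01935 rad → d = 6371·c ≈ 123.31 km.

123 km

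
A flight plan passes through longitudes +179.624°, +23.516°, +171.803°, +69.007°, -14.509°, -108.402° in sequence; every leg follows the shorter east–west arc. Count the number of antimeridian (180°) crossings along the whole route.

0

Leg 1: +179.624° → +23.516°, shortest Δλ = -156.108° (west) — does not cross 180°.
Leg 2: +23.516° → +171.803°, shortest Δλ = 148.287° (east) — does not cross 180°.
Leg 3: +171.803° → +69.007°, shortest Δλ = -102.796° (west) — does not cross 180°.
Leg 4: +69.007° → -14.509°, shortest Δλ = -83.516° (west) — does not cross 180°.
Leg 5: -14.509° → -108.402°, shortest Δλ = -93.893° (west) — does not cross 180°.
Total crossings: 0.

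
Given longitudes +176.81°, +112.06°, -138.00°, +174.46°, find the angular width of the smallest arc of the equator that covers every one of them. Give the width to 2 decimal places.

Sort the longitudes: -138.00°, +112.06°, +174.46°, +176.81°.
Eastward gaps between consecutive values (wrapping around): 250.06°, 62.40°, 2.35°, 45.19°.
Largest gap = 250.06° ⇒ minimal covering band is its complement: 360° − 250.06° = 109.94°.
Band runs from +112.06° eastward to -138.00°, crossing the antimeridian.

109.94°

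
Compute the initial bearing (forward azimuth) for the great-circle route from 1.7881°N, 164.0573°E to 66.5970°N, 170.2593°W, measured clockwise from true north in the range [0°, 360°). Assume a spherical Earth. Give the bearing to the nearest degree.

Δλ = -170.2593 − 164.0573 = -334.3166°; wrapped into (−180°, 180°]: 25.6834°.
θ = atan2( sin Δλ · cos φ₂ , cos φ₁ · sin φ₂ − sin φ₁ · cos φ₂ · cos Δλ )
  = atan2(0.17214, 0.90612) = 10.757° → normalised to [0°, 360°): 10.757°.

11°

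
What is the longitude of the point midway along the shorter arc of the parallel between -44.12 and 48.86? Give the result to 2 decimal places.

Signed shortest Δλ from -44.12° to +48.86° is +92.98°.
Midpoint longitude = -44.12° + (+92.98°)/2 = -44.12° + 46.49° = +2.37°.

+2.37°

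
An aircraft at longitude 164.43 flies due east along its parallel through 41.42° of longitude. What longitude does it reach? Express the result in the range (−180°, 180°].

Start at +164.43°; shift +41.42° → +205.85°.
+205.85° lies outside (−180°, 180°]; subtract 360° → -154.15°.

-154.15°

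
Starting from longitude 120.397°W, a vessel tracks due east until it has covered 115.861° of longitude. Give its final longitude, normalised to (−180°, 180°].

4.536°W

Start at -120.397°; shift +115.861° → -4.536°.
-4.536° already lies in (−180°, 180°].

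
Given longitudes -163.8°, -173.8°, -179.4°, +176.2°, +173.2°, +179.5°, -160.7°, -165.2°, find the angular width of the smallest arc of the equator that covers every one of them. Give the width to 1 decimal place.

26.1°

Sort the longitudes: -179.4°, -173.8°, -165.2°, -163.8°, -160.7°, +173.2°, +176.2°, +179.5°.
Eastward gaps between consecutive values (wrapping around): 5.6°, 8.6°, 1.4°, 3.1°, 333.9°, 3.0°, 3.3°, 1.1°.
Largest gap = 333.9° ⇒ minimal covering band is its complement: 360° − 333.9° = 26.1°.
Band runs from +173.2° eastward to -160.7°, crossing the antimeridian.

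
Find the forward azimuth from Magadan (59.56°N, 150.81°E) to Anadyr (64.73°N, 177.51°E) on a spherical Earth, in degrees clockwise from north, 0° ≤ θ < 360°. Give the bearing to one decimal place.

Δλ = 177.51 − 150.81 = 26.70°.
θ = atan2( sin Δλ · cos φ₂ , cos φ₁ · sin φ₂ − sin φ₁ · cos φ₂ · cos Δλ )
  = atan2(0.19181, 0.12936) = 56.004° → normalised to [0°, 360°): 56.004°.

56.0°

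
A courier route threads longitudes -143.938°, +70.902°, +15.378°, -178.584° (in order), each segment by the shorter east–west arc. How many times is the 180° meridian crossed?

Leg 1: -143.938° → +70.902°, shortest Δλ = -145.16° (west) — crosses 180°.
Leg 2: +70.902° → +15.378°, shortest Δλ = -55.524° (west) — does not cross 180°.
Leg 3: +15.378° → -178.584°, shortest Δλ = 166.038° (east) — crosses 180°.
Total crossings: 2.

2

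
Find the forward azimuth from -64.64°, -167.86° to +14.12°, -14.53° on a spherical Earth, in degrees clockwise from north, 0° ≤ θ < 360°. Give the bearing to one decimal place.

147.3°

Δλ = -14.53 − -167.86 = 153.33°.
θ = atan2( sin Δλ · cos φ₂ , cos φ₁ · sin φ₂ − sin φ₁ · cos φ₂ · cos Δλ )
  = atan2(0.43529, -0.67861) = 147.322° → normalised to [0°, 360°): 147.322°.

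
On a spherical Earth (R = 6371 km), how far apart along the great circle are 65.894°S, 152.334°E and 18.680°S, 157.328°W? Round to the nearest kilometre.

Δλ = -157.328 − 152.334 = -309.662°; wrapped into (−180°, 180°]: 50.338°.
Δφ = -18.680 − -65.894 = 47.214°.
a = sin²(Δφ/2) + cos φ₁ · cos φ₂ · sin²(Δλ/2) = 0.230350.
c = 2·atan2(√a, √(1−a)) = 1.00119 rad → d = 6371·c ≈ 6378.59 km.

6379 km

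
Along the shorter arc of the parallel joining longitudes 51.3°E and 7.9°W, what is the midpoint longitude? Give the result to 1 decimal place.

21.7°E

Signed shortest Δλ from +51.3° to -7.9° is -59.2°.
Midpoint longitude = +51.3° + (-59.2°)/2 = +51.3° − 29.6° = +21.7°.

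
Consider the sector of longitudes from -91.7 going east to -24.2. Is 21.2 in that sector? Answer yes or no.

Band width going east from -91.7° to -24.2°: ((-24.2 − -91.7) mod 360) = 67.5°.
Offset of +21.2° east of the west edge: ((21.2 − -91.7) mod 360) = 112.9°.
112.9° > 67.5° ⇒ outside.

No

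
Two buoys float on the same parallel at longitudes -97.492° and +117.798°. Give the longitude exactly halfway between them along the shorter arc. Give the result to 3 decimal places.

-169.847°

Signed shortest Δλ from -97.492° to +117.798° is -144.710°.
Midpoint longitude = -97.492° + (-144.710°)/2 = -97.492° − 72.355° = -169.847°.
(The naïve average (-97.492 + +117.798)/2 = 10.153° is on the wrong side of the globe.)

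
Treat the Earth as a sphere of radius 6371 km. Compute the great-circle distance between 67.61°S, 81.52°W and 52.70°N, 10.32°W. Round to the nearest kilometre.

Δλ = -10.32 − -81.52 = 71.20°.
Δφ = 52.70 − -67.61 = 120.31°.
a = sin²(Δφ/2) + cos φ₁ · cos φ₂ · sin²(Δλ/2) = 0.830559.
c = 2·atan2(√a, √(1−a)) = 2.29310 rad → d = 6371·c ≈ 14609.36 km.

14609 km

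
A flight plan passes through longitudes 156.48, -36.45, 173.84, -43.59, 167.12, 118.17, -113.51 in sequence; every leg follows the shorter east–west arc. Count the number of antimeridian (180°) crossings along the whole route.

Leg 1: +156.48° → -36.45°, shortest Δλ = 167.07° (east) — crosses 180°.
Leg 2: -36.45° → +173.84°, shortest Δλ = -149.71° (west) — crosses 180°.
Leg 3: +173.84° → -43.59°, shortest Δλ = 142.57° (east) — crosses 180°.
Leg 4: -43.59° → +167.12°, shortest Δλ = -149.29° (west) — crosses 180°.
Leg 5: +167.12° → +118.17°, shortest Δλ = -48.95° (west) — does not cross 180°.
Leg 6: +118.17° → -113.51°, shortest Δλ = 128.32° (east) — crosses 180°.
Total crossings: 5.

5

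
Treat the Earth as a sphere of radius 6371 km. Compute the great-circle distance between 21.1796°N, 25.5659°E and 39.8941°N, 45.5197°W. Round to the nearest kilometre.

6936 km

Δλ = -45.5197 − 25.5659 = -71.0856°.
Δφ = 39.8941 − 21.1796 = 18.7145°.
a = sin²(Δφ/2) + cos φ₁ · cos φ₂ · sin²(Δλ/2) = 0.268187.
c = 2·atan2(√a, √(1−a)) = 1.08871 rad → d = 6371·c ≈ 6936.20 km.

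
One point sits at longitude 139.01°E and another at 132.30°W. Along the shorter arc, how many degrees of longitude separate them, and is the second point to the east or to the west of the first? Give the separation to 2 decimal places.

Raw difference: -132.30 − 139.01 = -271.31°.
Normalise into (−180°, 180°]: -271.31° + 360° = 88.69°.
Positive ⇒ the second point lies to the east; separation 88.69°.

88.69° east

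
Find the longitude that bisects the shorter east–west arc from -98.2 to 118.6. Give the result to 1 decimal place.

Signed shortest Δλ from -98.2° to +118.6° is -143.2°.
Midpoint longitude = -98.2° + (-143.2°)/2 = -98.2° − 71.6° = -169.8°.
(The naïve average (-98.2 + +118.6)/2 = 10.2° is on the wrong side of the globe.)

-169.8°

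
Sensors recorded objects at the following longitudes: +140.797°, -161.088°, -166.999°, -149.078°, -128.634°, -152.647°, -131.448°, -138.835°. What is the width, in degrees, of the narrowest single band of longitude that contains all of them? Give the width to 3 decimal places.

Sort the longitudes: -166.999°, -161.088°, -152.647°, -149.078°, -138.835°, -131.448°, -128.634°, +140.797°.
Eastward gaps between consecutive values (wrapping around): 5.911°, 8.441°, 3.569°, 10.243°, 7.387°, 2.814°, 269.431°, 52.204°.
Largest gap = 269.431° ⇒ minimal covering band is its complement: 360° − 269.431° = 90.569°.
Band runs from +140.797° eastward to -128.634°, crossing the antimeridian.

90.569°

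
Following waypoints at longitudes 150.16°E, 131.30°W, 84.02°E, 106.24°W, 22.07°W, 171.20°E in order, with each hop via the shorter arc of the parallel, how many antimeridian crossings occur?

4

Leg 1: +150.16° → -131.30°, shortest Δλ = 78.54° (east) — crosses 180°.
Leg 2: -131.30° → +84.02°, shortest Δλ = -144.68° (west) — crosses 180°.
Leg 3: +84.02° → -106.24°, shortest Δλ = 169.74° (east) — crosses 180°.
Leg 4: -106.24° → -22.07°, shortest Δλ = 84.17° (east) — does not cross 180°.
Leg 5: -22.07° → +171.20°, shortest Δλ = -166.73° (west) — crosses 180°.
Total crossings: 4.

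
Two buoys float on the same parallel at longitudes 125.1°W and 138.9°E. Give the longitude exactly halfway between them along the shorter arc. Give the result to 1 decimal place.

Signed shortest Δλ from -125.1° to +138.9° is -96.0°.
Midpoint longitude = -125.1° + (-96.0°)/2 = -125.1° − 48.0° = -173.1°.
(The naïve average (-125.1 + +138.9)/2 = 6.9° is on the wrong side of the globe.)

173.1°W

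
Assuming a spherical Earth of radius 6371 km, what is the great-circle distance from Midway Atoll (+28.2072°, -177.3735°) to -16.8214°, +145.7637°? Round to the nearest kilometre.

6388 km

Δλ = 145.7637 − -177.3735 = 323.1372°; wrapped into (−180°, 180°]: -36.8628°.
Δφ = -16.8214 − 28.2072 = -45.0286°.
a = sin²(Δφ/2) + cos φ₁ · cos φ₂ · sin²(Δλ/2) = 0.230945.
c = 2·atan2(√a, √(1−a)) = 1.00260 rad → d = 6371·c ≈ 6387.59 km.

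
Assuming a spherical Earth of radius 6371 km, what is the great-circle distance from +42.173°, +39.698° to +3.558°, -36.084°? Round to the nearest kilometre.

Δλ = -36.084 − 39.698 = -75.782°.
Δφ = 3.558 − 42.173 = -38.615°.
a = sin²(Δφ/2) + cos φ₁ · cos φ₂ · sin²(Δλ/2) = 0.388329.
c = 2·atan2(√a, √(1−a)) = 1.34555 rad → d = 6371·c ≈ 8572.53 km.

8573 km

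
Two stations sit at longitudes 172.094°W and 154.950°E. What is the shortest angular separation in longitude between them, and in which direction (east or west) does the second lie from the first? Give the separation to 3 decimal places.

32.956° west

Raw difference: 154.950 − -172.094 = 327.044°.
Normalise into (−180°, 180°]: 327.044° − 360° = -32.956°.
Negative ⇒ the second point lies to the west; separation 32.956°.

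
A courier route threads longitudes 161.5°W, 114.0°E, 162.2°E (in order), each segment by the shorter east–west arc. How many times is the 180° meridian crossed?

1

Leg 1: -161.5° → +114.0°, shortest Δλ = -84.5° (west) — crosses 180°.
Leg 2: +114.0° → +162.2°, shortest Δλ = 48.2° (east) — does not cross 180°.
Total crossings: 1.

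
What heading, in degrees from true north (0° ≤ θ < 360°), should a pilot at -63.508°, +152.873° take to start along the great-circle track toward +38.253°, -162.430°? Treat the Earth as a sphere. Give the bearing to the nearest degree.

Δλ = -162.430 − 152.873 = -315.303°; wrapped into (−180°, 180°]: 44.697°.
θ = atan2( sin Δλ · cos φ₂ , cos φ₁ · sin φ₂ − sin φ₁ · cos φ₂ · cos Δλ )
  = atan2(0.55234, 0.77577) = 35.450° → normalised to [0°, 360°): 35.450°.

35°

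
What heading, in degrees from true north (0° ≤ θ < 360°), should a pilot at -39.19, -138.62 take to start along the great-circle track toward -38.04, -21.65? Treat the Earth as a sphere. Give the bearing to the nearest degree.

135°

Δλ = -21.65 − -138.62 = 116.97°.
θ = atan2( sin Δλ · cos φ₂ , cos φ₁ · sin φ₂ − sin φ₁ · cos φ₂ · cos Δλ )
  = atan2(0.70193, -0.70330) = 135.056° → normalised to [0°, 360°): 135.056°.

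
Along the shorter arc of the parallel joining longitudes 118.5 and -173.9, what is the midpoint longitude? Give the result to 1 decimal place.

Signed shortest Δλ from +118.5° to -173.9° is +67.6°.
Midpoint longitude = +118.5° + (+67.6°)/2 = +118.5° + 33.8° = +152.3°.
(The naïve average (+118.5 + -173.9)/2 = -27.7° is on the wrong side of the globe.)

+152.3°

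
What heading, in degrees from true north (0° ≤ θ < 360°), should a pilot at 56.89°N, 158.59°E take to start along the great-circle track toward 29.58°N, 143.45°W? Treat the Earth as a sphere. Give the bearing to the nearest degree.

Δλ = -143.45 − 158.59 = -302.04°; wrapped into (−180°, 180°]: 57.96°.
θ = atan2( sin Δλ · cos φ₂ , cos φ₁ · sin φ₂ − sin φ₁ · cos φ₂ · cos Δλ )
  = atan2(0.73720, -0.11680) = 99.003° → normalised to [0°, 360°): 99.003°.

99°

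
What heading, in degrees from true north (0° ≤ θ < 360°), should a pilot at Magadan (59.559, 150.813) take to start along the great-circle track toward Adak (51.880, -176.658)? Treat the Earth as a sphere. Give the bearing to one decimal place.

Δλ = -176.658 − 150.813 = -327.471°; wrapped into (−180°, 180°]: 32.529°.
θ = atan2( sin Δλ · cos φ₂ , cos φ₁ · sin φ₂ − sin φ₁ · cos φ₂ · cos Δλ )
  = atan2(0.33194, -0.05013) = 98.588° → normalised to [0°, 360°): 98.588°.

98.6°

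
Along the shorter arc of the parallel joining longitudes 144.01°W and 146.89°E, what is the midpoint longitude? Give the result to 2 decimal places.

178.56°W

Signed shortest Δλ from -144.01° to +146.89° is -69.10°.
Midpoint longitude = -144.01° + (-69.10°)/2 = -144.01° − 34.55° = -178.56°.
(The naïve average (-144.01 + +146.89)/2 = 1.44° is on the wrong side of the globe.)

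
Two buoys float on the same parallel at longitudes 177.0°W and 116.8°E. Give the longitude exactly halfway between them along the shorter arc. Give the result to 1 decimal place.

Signed shortest Δλ from -177.0° to +116.8° is -66.2°.
Midpoint longitude = -177.0° + (-66.2°)/2 = -177.0° − 33.1° = -210.1°.
Normalise into (−180°, 180°]: +149.9°.
(The naïve average (-177.0 + +116.8)/2 = -30.1° is on the wrong side of the globe.)

149.9°E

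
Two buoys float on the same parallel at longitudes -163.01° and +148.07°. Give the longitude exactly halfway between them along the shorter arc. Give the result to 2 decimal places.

+172.53°

Signed shortest Δλ from -163.01° to +148.07° is -48.92°.
Midpoint longitude = -163.01° + (-48.92°)/2 = -163.01° − 24.46° = -187.47°.
Normalise into (−180°, 180°]: +172.53°.
(The naïve average (-163.01 + +148.07)/2 = -7.47° is on the wrong side of the globe.)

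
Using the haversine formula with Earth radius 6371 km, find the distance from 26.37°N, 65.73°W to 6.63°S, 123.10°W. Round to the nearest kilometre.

Δλ = -123.10 − -65.73 = -57.37°.
Δφ = -6.63 − 26.37 = -33.00°.
a = sin²(Δφ/2) + cos φ₁ · cos φ₂ · sin²(Δλ/2) = 0.285705.
c = 2·atan2(√a, √(1−a)) = 1.12786 rad → d = 6371·c ≈ 7185.62 km.

7186 km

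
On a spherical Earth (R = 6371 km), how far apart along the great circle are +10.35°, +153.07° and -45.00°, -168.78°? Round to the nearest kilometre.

7246 km

Δλ = -168.78 − 153.07 = -321.85°; wrapped into (−180°, 180°]: 38.15°.
Δφ = -45.00 − 10.35 = -55.35°.
a = sin²(Δφ/2) + cos φ₁ · cos φ₂ · sin²(Δλ/2) = 0.290011.
c = 2·atan2(√a, √(1−a)) = 1.13737 rad → d = 6371·c ≈ 7246.21 km.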